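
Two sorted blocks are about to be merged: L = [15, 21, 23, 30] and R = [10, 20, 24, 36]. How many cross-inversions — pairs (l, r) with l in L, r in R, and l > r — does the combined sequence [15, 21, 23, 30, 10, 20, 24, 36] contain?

Count, for every r in R, how many entries of L exceed r:
r = 10: 15, 21, 23, 30 → 4
r = 20: 21, 23, 30 → 3
r = 24: 30 → 1
r = 36: none → 0
Cross-inversions: 4 + 3 + 1 + 0 = 8

8 cross-inversions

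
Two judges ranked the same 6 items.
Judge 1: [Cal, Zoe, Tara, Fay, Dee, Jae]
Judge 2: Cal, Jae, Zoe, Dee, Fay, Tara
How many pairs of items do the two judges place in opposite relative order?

7 discordant pairs

Assign each item its position (1..6) in the first ordering, then rewrite the second ordering as that position sequence:
positions: Cal→1, Zoe→2, Tara→3, Fay→4, Dee→5, Jae→6
second ordering as positions: [1, 6, 2, 5, 4, 3]
Discordant pairs = inversions in this position sequence.
1: 0
6: 2, 5, 4, 3 → 4
2: 0
5: 4, 3 → 2
4: 3 → 1
3: 0
Total: 0 + 4 + 0 + 2 + 1 + 0 = 7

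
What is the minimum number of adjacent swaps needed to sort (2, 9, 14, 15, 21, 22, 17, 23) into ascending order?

Each adjacent swap fixes exactly one inversion, so the minimum swap count equals the number of inversions.
Count inversions — for each element, later elements that are smaller:
2: none → 0
9: none → 0
14: none → 0
15: none → 0
21: 17 → 1
22: 17 → 1
17: none → 0
23: none → 0
Total inversions: 0 + 0 + 0 + 0 + 1 + 1 + 0 + 0 = 2

There are 2 swaps.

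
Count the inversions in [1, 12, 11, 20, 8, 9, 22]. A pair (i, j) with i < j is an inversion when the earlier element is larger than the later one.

7

Inversion pairs (indices are 0-based):
(1,2): 12 > 11
(1,4): 12 > 8
(1,5): 12 > 9
(2,4): 11 > 8
(2,5): 11 > 9
(3,4): 20 > 8
(3,5): 20 > 9
That's 7 pairs.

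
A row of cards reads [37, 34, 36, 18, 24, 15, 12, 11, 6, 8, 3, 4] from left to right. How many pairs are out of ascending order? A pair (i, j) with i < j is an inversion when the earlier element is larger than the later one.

Element-by-element contributions:
37: 11
34: 9
36: 9
18: 7
24: 7
15: 6
12: 5
11: 4
6: 2
8: 2
3: 0
4: 0
Sum: 11 + 9 + 9 + 7 + 7 + 6 + 5 + 4 + 2 + 2 + 0 + 0 = 62

Inversions: 62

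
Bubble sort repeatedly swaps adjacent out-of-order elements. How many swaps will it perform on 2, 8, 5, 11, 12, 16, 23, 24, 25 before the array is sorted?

1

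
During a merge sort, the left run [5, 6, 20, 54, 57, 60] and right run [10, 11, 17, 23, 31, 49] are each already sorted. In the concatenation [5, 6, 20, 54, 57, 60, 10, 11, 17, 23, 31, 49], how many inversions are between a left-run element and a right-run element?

21

Take each right-half value and tally the left-half values above it:
r = 10: 20, 54, 57, 60 → 4
r = 11: 20, 54, 57, 60 → 4
r = 17: 20, 54, 57, 60 → 4
r = 23: 54, 57, 60 → 3
r = 31: 54, 57, 60 → 3
r = 49: 54, 57, 60 → 3
Cross-inversions: 4 + 4 + 4 + 3 + 3 + 3 = 21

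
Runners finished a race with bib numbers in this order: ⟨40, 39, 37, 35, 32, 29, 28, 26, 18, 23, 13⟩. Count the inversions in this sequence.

Element-by-element contributions:
40 → 39, 37, 35, 32, 29, 28, 26, 18, 23, 13 → 10
39 → 37, 35, 32, 29, 28, 26, 18, 23, 13 → 9
37 → 35, 32, 29, 28, 26, 18, 23, 13 → 8
35 → 32, 29, 28, 26, 18, 23, 13 → 7
32 → 29, 28, 26, 18, 23, 13 → 6
29 → 28, 26, 18, 23, 13 → 5
28 → 26, 18, 23, 13 → 4
26 → 18, 23, 13 → 3
18 → 13 → 1
23 → 13 → 1
13 → none → 0
Sum: 10 + 9 + 8 + 7 + 6 + 5 + 4 + 3 + 1 + 1 + 0 = 54

There are 54 inversions.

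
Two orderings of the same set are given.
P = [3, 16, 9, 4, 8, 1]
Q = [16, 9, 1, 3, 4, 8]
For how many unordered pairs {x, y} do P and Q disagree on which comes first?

Disagreeing pairs: 5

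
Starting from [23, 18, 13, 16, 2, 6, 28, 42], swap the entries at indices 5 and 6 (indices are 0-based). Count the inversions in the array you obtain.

14 inversions

Positions 5 and 6 hold 6 and 28; after swapping, the array is [23, 18, 13, 16, 2, 28, 6, 42].
Element-by-element contributions:
23 → 18, 13, 16, 2, 6 → 5
18 → 13, 16, 2, 6 → 4
13 → 2, 6 → 2
16 → 2, 6 → 2
2 → none → 0
28 → 6 → 1
6 → none → 0
42 → none → 0
Sum: 5 + 4 + 2 + 2 + 0 + 1 + 0 + 0 = 14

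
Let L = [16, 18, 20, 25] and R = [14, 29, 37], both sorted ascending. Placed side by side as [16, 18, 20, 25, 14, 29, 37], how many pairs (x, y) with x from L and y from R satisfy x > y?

4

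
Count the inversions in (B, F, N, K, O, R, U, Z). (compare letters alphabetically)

For each element, count later entries that are smaller:
B: 0
F: 0
N: 1
K: 0
O: 0
R: 0
U: 0
Z: 0
Sum: 0 + 0 + 1 + 0 + 0 + 0 + 0 + 0 = 1

Inversions: 1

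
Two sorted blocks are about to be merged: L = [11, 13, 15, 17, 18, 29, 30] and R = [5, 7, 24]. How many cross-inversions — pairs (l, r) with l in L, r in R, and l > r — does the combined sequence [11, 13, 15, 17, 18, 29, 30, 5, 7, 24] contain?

Split inversions: 16

Take each right-half value and tally the left-half values above it:
r = 5: 11, 13, 15, 17, 18, 29, 30 → 7
r = 7: 11, 13, 15, 17, 18, 29, 30 → 7
r = 24: 29, 30 → 2
Cross-inversions: 7 + 7 + 2 = 16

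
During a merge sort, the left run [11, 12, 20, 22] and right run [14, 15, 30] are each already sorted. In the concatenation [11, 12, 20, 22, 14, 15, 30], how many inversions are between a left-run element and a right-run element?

For each element r of the right run, count left-run elements greater than r:
r = 14: 20, 22 → 2
r = 15: 20, 22 → 2
r = 30: none → 0
Cross-inversions: 2 + 2 + 0 = 4

4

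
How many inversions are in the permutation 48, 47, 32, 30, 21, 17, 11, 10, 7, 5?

Element-by-element contributions:
48 → 47, 32, 30, 21, 17, 11, 10, 7, 5 → 9
47 → 32, 30, 21, 17, 11, 10, 7, 5 → 8
32 → 30, 21, 17, 11, 10, 7, 5 → 7
30 → 21, 17, 11, 10, 7, 5 → 6
21 → 17, 11, 10, 7, 5 → 5
17 → 11, 10, 7, 5 → 4
11 → 10, 7, 5 → 3
10 → 7, 5 → 2
7 → 5 → 1
5 → none → 0
Sum: 9 + 8 + 7 + 6 + 5 + 4 + 3 + 2 + 1 + 0 = 45

Out-of-order pairs: 45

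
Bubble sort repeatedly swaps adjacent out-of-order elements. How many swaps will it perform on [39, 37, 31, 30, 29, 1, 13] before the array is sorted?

Each adjacent swap fixes exactly one inversion, so the minimum swap count equals the number of inversions.
Count inversions — for each element, later elements that are smaller:
39: 37, 31, 30, 29, 1, 13 → 6
37: 31, 30, 29, 1, 13 → 5
31: 30, 29, 1, 13 → 4
30: 29, 1, 13 → 3
29: 1, 13 → 2
1: none → 0
13: none → 0
Total inversions: 6 + 5 + 4 + 3 + 2 + 0 + 0 = 20

20 adjacent swaps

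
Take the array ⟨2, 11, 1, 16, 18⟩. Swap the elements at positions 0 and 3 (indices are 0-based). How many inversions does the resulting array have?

Positions 0 and 3 hold 2 and 16; after swapping, the array is [16, 11, 1, 2, 18].
Count, for each position, how many later elements it exceeds:
16 → 11, 1, 2 → 3
11 → 1, 2 → 2
1 → none → 0
2 → none → 0
18 → none → 0
Sum: 3 + 2 + 0 + 0 + 0 = 5

5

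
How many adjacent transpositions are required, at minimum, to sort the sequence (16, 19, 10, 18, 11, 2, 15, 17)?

16

Each adjacent swap fixes exactly one inversion, so the minimum swap count equals the number of inversions.
Count inversions — for each element, later elements that are smaller:
16: 10, 11, 2, 15 → 4
19: 10, 18, 11, 2, 15, 17 → 6
10: 2 → 1
18: 11, 2, 15, 17 → 4
11: 2 → 1
2: none → 0
15: none → 0
17: none → 0
Total inversions: 4 + 6 + 1 + 4 + 1 + 0 + 0 + 0 = 16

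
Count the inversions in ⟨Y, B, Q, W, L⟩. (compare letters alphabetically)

6 inversions

Element-by-element contributions:
Y → B, Q, W, L → 4
B → none → 0
Q → L → 1
W → L → 1
L → none → 0
Sum: 4 + 0 + 1 + 1 + 0 = 6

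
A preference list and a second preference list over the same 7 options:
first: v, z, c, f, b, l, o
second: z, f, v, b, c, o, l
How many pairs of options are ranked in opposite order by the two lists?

Assign each item its position (1..7) in the first ordering, then rewrite the second ordering as that position sequence:
positions: v→1, z→2, c→3, f→4, b→5, l→6, o→7
second ordering as positions: [2, 4, 1, 5, 3, 7, 6]
Discordant pairs = inversions in this position sequence.
2: 1 → 1
4: 1, 3 → 2
1: 0
5: 3 → 1
3: 0
7: 6 → 1
6: 0
Total: 1 + 2 + 0 + 1 + 0 + 1 + 0 = 5

5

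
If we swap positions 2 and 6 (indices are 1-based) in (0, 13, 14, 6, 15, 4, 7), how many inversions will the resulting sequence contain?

Positions 2 and 6 hold 13 and 4; after swapping, the array is [0, 4, 14, 6, 15, 13, 7].
Count, for each position, how many later elements it exceeds:
0 → none → 0
4 → none → 0
14 → 6, 13, 7 → 3
6 → none → 0
15 → 13, 7 → 2
13 → 7 → 1
7 → none → 0
Sum: 0 + 0 + 3 + 0 + 2 + 1 + 0 = 6

6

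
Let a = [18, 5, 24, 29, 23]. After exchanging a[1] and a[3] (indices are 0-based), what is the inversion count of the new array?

Inversions: 6

Positions 1 and 3 hold 5 and 29; after swapping, the array is [18, 29, 24, 5, 23].
Sweep left to right; for each value list the smaller values that follow it:
18: 1
29: 3
24: 2
5: 0
23: 0
Sum: 1 + 3 + 2 + 0 + 0 = 6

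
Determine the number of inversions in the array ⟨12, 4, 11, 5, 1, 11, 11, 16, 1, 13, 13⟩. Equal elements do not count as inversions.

19

Sweep left to right; for each value list the smaller values that follow it:
12: 7
4: 2
11: 3
5: 2
1: 0
11: 1
11: 1
16: 3
1: 0
13: 0
13: 0
Sum: 7 + 2 + 3 + 2 + 0 + 1 + 1 + 3 + 0 + 0 + 0 = 19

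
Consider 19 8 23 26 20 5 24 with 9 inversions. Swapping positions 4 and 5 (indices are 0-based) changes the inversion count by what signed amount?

-1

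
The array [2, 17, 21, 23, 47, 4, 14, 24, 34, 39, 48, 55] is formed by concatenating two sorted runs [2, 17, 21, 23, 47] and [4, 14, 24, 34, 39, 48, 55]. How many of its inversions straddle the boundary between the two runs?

There are 11 cross-inversions.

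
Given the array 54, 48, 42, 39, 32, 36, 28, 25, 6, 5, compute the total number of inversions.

Out-of-order pairs: 44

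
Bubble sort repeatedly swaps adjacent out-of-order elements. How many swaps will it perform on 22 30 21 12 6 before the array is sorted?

9

Minimum adjacent swaps = number of inversions (each swap of adjacent out-of-order elements removes one inversion and no swap can remove more).
Count inversions — for each element, later elements that are smaller:
22: 21, 12, 6 → 3
30: 21, 12, 6 → 3
21: 12, 6 → 2
12: 6 → 1
6: none → 0
Total inversions: 3 + 3 + 2 + 1 + 0 = 9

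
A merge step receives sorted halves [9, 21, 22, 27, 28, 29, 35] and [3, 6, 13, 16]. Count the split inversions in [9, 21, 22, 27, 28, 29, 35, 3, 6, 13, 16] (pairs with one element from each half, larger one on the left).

Take each right-half value and tally the left-half values above it:
r = 3: 9, 21, 22, 27, 28, 29, 35 → 7
r = 6: 9, 21, 22, 27, 28, 29, 35 → 7
r = 13: 21, 22, 27, 28, 29, 35 → 6
r = 16: 21, 22, 27, 28, 29, 35 → 6
Cross-inversions: 7 + 7 + 6 + 6 = 26

There are 26 split inversions.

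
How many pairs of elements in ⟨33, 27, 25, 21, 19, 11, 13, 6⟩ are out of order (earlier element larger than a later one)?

Inversions: 27

Count, for each position, how many later elements it exceeds:
33 → 27, 25, 21, 19, 11, 13, 6 → 7
27 → 25, 21, 19, 11, 13, 6 → 6
25 → 21, 19, 11, 13, 6 → 5
21 → 19, 11, 13, 6 → 4
19 → 11, 13, 6 → 3
11 → 6 → 1
13 → 6 → 1
6 → none → 0
Sum: 7 + 6 + 5 + 4 + 3 + 1 + 1 + 0 = 27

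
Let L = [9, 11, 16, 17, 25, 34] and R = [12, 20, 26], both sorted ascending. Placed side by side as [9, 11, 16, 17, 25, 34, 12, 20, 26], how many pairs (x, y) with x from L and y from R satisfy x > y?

Count, for every r in R, how many entries of L exceed r:
r = 12: 16, 17, 25, 34 → 4
r = 20: 25, 34 → 2
r = 26: 34 → 1
Cross-inversions: 4 + 2 + 1 = 7

Cross-inversions: 7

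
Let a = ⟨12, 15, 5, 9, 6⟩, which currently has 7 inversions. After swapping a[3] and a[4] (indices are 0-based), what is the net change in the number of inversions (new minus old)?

-1

Positions 3 and 4 hold 9 and 6; after swapping, the array is [12, 15, 5, 6, 9].
Element-by-element contributions:
12: 3
15: 3
5: 0
6: 0
9: 0
Sum: 3 + 3 + 0 + 0 + 0 = 6
Change: 6 − 7 = -1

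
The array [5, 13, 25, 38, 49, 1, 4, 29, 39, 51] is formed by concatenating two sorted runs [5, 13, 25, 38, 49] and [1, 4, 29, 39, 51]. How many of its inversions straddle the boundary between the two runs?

Count, for every r in R, how many entries of L exceed r:
r = 1: 5, 13, 25, 38, 49 → 5
r = 4: 5, 13, 25, 38, 49 → 5
r = 29: 38, 49 → 2
r = 39: 49 → 1
r = 51: none → 0
Cross-inversions: 5 + 5 + 2 + 1 + 0 = 13

There are 13 split inversions.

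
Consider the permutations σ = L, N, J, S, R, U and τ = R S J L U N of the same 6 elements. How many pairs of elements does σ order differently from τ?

Discordant pairs: 10

Assign each item its position (1..6) in the first ordering, then rewrite the second ordering as that position sequence:
positions: L→1, N→2, J→3, S→4, R→5, U→6
second ordering as positions: [5, 4, 3, 1, 6, 2]
Discordant pairs = inversions in this position sequence.
5: 4, 3, 1, 2 → 4
4: 3, 1, 2 → 3
3: 1, 2 → 2
1: 0
6: 2 → 1
2: 0
Total: 4 + 3 + 2 + 0 + 1 + 0 = 10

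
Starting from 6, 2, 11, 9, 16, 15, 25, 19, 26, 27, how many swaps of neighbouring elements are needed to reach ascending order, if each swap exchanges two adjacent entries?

Each adjacent swap fixes exactly one inversion, so the minimum swap count equals the number of inversions.
Count inversions — for each element, later elements that are smaller:
6: 2 → 1
2: none → 0
11: 9 → 1
9: none → 0
16: 15 → 1
15: none → 0
25: 19 → 1
19: none → 0
26: none → 0
27: none → 0
Total inversions: 1 + 0 + 1 + 0 + 1 + 0 + 1 + 0 + 0 + 0 = 4

4 swaps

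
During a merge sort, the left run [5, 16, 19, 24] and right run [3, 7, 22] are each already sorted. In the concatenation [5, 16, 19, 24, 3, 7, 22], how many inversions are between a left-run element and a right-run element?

For each element r of the right run, count left-run elements greater than r:
r = 3: 5, 16, 19, 24 → 4
r = 7: 16, 19, 24 → 3
r = 22: 24 → 1
Cross-inversions: 4 + 3 + 1 = 8

8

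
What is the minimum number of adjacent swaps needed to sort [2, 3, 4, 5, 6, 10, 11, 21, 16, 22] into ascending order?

1

Each adjacent swap fixes exactly one inversion, so the minimum swap count equals the number of inversions.
Count inversions — for each element, later elements that are smaller:
2: none → 0
3: none → 0
4: none → 0
5: none → 0
6: none → 0
10: none → 0
11: none → 0
21: 16 → 1
16: none → 0
22: none → 0
Total inversions: 0 + 0 + 0 + 0 + 0 + 0 + 0 + 1 + 0 + 0 = 1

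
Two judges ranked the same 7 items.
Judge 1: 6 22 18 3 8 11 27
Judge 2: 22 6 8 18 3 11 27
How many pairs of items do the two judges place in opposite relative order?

3

Assign each item its position (1..7) in the first ordering, then rewrite the second ordering as that position sequence:
positions: 6→1, 22→2, 18→3, 3→4, 8→5, 11→6, 27→7
second ordering as positions: [2, 1, 5, 3, 4, 6, 7]
Discordant pairs = inversions in this position sequence.
2: 1 → 1
1: 0
5: 3, 4 → 2
3: 0
4: 0
6: 0
7: 0
Total: 1 + 0 + 2 + 0 + 0 + 0 + 0 = 3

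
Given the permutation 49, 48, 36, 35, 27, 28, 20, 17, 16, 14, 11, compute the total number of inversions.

Count, for each position, how many later elements it exceeds:
49: 10
48: 9
36: 8
35: 7
27: 5
28: 5
20: 4
17: 3
16: 2
14: 1
11: 0
Sum: 10 + 9 + 8 + 7 + 5 + 5 + 4 + 3 + 2 + 1 + 0 = 54

54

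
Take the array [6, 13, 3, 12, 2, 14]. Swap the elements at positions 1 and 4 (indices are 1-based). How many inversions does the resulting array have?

Positions 1 and 4 hold 6 and 12; after swapping, the array is [12, 13, 3, 6, 2, 14].
Count, for each position, how many later elements it exceeds:
12: 3
13: 3
3: 1
6: 1
2: 0
14: 0
Sum: 3 + 3 + 1 + 1 + 0 + 0 = 8

Inversions: 8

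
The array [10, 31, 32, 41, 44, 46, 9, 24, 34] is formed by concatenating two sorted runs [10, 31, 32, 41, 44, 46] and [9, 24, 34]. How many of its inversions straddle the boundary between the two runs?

14 cross-inversions

For each element r of the right run, count left-run elements greater than r:
r = 9: 10, 31, 32, 41, 44, 46 → 6
r = 24: 31, 32, 41, 44, 46 → 5
r = 34: 41, 44, 46 → 3
Cross-inversions: 6 + 5 + 3 = 14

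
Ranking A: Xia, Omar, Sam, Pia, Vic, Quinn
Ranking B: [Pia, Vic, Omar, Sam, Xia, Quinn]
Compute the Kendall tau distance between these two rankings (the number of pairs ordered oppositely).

Assign each item its position (1..6) in the first ordering, then rewrite the second ordering as that position sequence:
positions: Xia→1, Omar→2, Sam→3, Pia→4, Vic→5, Quinn→6
second ordering as positions: [4, 5, 2, 3, 1, 6]
Discordant pairs = inversions in this position sequence.
4: 2, 3, 1 → 3
5: 2, 3, 1 → 3
2: 1 → 1
3: 1 → 1
1: 0
6: 0
Total: 3 + 3 + 1 + 1 + 0 + 0 = 8

8 discordant pairs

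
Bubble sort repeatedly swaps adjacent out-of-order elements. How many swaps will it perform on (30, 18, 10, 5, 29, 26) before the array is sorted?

Each adjacent swap fixes exactly one inversion, so the minimum swap count equals the number of inversions.
Count inversions — for each element, later elements that are smaller:
30: 18, 10, 5, 29, 26 → 5
18: 10, 5 → 2
10: 5 → 1
5: none → 0
29: 26 → 1
26: none → 0
Total inversions: 5 + 2 + 1 + 0 + 1 + 0 = 9

9 swaps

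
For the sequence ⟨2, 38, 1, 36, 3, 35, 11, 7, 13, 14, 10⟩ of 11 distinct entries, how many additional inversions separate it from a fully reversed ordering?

29

Maximum inversions for 11 distinct elements is C(11, 2) = 11·10/2 = 55.
Current inversions — for each element, count later smaller elements:
2: 1
38: 9
1: 0
36: 7
3: 0
35: 5
11: 2
7: 0
13: 1
14: 1
10: 0
Current total: 1 + 9 + 0 + 7 + 0 + 5 + 2 + 0 + 1 + 1 + 0 = 26
Shortfall: 55 − 26 = 29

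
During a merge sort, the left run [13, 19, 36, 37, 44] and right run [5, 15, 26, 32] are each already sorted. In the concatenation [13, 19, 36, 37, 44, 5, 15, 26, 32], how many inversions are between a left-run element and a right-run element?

Split inversions: 15

Count, for every r in R, how many entries of L exceed r:
r = 5: 13, 19, 36, 37, 44 → 5
r = 15: 19, 36, 37, 44 → 4
r = 26: 36, 37, 44 → 3
r = 32: 36, 37, 44 → 3
Cross-inversions: 5 + 4 + 3 + 3 = 15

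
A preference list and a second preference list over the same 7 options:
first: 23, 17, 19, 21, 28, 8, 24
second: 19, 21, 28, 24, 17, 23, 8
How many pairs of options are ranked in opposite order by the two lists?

10

Assign each item its position (1..7) in the first ordering, then rewrite the second ordering as that position sequence:
positions: 23→1, 17→2, 19→3, 21→4, 28→5, 8→6, 24→7
second ordering as positions: [3, 4, 5, 7, 2, 1, 6]
Discordant pairs = inversions in this position sequence.
3: 2, 1 → 2
4: 2, 1 → 2
5: 2, 1 → 2
7: 2, 1, 6 → 3
2: 1 → 1
1: 0
6: 0
Total: 2 + 2 + 2 + 3 + 1 + 0 + 0 = 10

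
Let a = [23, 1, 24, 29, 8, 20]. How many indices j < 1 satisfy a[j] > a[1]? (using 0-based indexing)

1 such element

The element at index 1 is 1.
Elements before it: 23
Those larger than 1: 23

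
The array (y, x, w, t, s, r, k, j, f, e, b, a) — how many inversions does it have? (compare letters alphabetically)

For each element, count later entries that are smaller:
y → x, w, t, s, r, k, j, f, e, b, a → 11
x → w, t, s, r, k, j, f, e, b, a → 10
w → t, s, r, k, j, f, e, b, a → 9
t → s, r, k, j, f, e, b, a → 8
s → r, k, j, f, e, b, a → 7
r → k, j, f, e, b, a → 6
k → j, f, e, b, a → 5
j → f, e, b, a → 4
f → e, b, a → 3
e → b, a → 2
b → a → 1
a → none → 0
Sum: 11 + 10 + 9 + 8 + 7 + 6 + 5 + 4 + 3 + 2 + 1 + 0 = 66

66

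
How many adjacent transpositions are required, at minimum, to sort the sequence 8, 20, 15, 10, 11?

Minimum adjacent swaps = number of inversions (each swap of adjacent out-of-order elements removes one inversion and no swap can remove more).
Count inversions — for each element, later elements that are smaller:
8: none → 0
20: 15, 10, 11 → 3
15: 10, 11 → 2
10: none → 0
11: none → 0
Total inversions: 0 + 3 + 2 + 0 + 0 = 5

5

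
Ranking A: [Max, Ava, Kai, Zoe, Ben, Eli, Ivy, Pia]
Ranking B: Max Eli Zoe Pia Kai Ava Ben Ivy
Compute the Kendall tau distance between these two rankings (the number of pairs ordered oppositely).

Assign each item its position (1..8) in the first ordering, then rewrite the second ordering as that position sequence:
positions: Max→1, Ava→2, Kai→3, Zoe→4, Ben→5, Eli→6, Ivy→7, Pia→8
second ordering as positions: [1, 6, 4, 8, 3, 2, 5, 7]
Discordant pairs = inversions in this position sequence.
1: 0
6: 4, 3, 2, 5 → 4
4: 3, 2 → 2
8: 3, 2, 5, 7 → 4
3: 2 → 1
2: 0
5: 0
7: 0
Total: 0 + 4 + 2 + 4 + 1 + 0 + 0 + 0 = 11

11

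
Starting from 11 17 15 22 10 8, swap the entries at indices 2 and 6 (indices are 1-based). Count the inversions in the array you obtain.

5

Positions 2 and 6 hold 17 and 8; after swapping, the array is [11, 8, 15, 22, 10, 17].
Sweep left to right; for each value list the smaller values that follow it:
11 → 8, 10 → 2
8 → none → 0
15 → 10 → 1
22 → 10, 17 → 2
10 → none → 0
17 → none → 0
Sum: 2 + 0 + 1 + 2 + 0 + 0 = 5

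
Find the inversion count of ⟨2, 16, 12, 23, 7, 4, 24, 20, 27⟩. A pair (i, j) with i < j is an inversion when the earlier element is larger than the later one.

Count, for each position, how many later elements it exceeds:
2: 0
16: 3
12: 2
23: 3
7: 1
4: 0
24: 1
20: 0
27: 0
Sum: 0 + 3 + 2 + 3 + 1 + 0 + 1 + 0 + 0 = 10

10 inversions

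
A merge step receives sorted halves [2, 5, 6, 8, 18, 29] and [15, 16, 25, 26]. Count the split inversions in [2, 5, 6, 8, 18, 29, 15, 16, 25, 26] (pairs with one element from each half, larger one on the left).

6

Take each right-half value and tally the left-half values above it:
r = 15: 18, 29 → 2
r = 16: 18, 29 → 2
r = 25: 29 → 1
r = 26: 29 → 1
Cross-inversions: 2 + 2 + 1 + 1 = 6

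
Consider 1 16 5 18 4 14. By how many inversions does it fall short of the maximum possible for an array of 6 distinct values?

9 inversions short

Maximum inversions for 6 distinct elements is C(6, 2) = 6·5/2 = 15.
Current inversions — for each element, count later smaller elements:
1: 0
16: 3
5: 1
18: 2
4: 0
14: 0
Current total: 0 + 3 + 1 + 2 + 0 + 0 = 6
Shortfall: 15 − 6 = 9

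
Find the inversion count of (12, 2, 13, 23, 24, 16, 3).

Count, for each position, how many later elements it exceeds:
12 → 2, 3 → 2
2 → none → 0
13 → 3 → 1
23 → 16, 3 → 2
24 → 16, 3 → 2
16 → 3 → 1
3 → none → 0
Sum: 2 + 0 + 1 + 2 + 2 + 1 + 0 = 8

Out-of-order pairs: 8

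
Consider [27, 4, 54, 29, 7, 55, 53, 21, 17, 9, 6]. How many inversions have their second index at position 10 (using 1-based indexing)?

The element at index 10 is 9.
Elements before it: 27, 4, 54, 29, 7, 55, 53, 21, 17
Those larger than 9: 27, 54, 29, 55, 53, 21, 17

7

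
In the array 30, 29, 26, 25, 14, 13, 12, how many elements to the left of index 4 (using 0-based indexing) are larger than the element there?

4 such elements

The element at index 4 is 14.
Elements before it: 30, 29, 26, 25
Those larger than 14: 30, 29, 26, 25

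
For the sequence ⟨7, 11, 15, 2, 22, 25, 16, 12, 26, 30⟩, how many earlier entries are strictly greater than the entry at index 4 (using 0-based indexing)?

The element at index 4 is 22.
Elements before it: 7, 11, 15, 2
None of them are larger than 22.

0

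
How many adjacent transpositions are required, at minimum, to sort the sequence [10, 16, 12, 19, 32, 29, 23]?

4 swaps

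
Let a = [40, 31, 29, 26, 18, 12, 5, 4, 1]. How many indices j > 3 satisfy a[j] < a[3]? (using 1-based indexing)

6

The element at index 3 is 29.
Elements after it: 26, 18, 12, 5, 4, 1
Those smaller than 29: 26, 18, 12, 5, 4, 1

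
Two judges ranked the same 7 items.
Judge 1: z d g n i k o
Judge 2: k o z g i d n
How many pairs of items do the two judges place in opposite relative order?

13 discordant pairs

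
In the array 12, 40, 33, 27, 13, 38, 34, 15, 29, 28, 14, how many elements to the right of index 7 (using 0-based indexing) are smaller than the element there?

1

The element at index 7 is 15.
Elements after it: 29, 28, 14
Those smaller than 15: 14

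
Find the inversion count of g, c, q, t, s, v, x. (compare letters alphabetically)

Listing every pair i<j with a[i]>a[j] (using 1-based positions):
(1,2): g > c
(4,5): t > s
That's 2 pairs.

2 inversions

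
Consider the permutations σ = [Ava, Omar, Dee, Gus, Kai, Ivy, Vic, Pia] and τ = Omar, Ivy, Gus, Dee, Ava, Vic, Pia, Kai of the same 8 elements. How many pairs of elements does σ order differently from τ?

Assign each item its position (1..8) in the first ordering, then rewrite the second ordering as that position sequence:
positions: Ava→1, Omar→2, Dee→3, Gus→4, Kai→5, Ivy→6, Vic→7, Pia→8
second ordering as positions: [2, 6, 4, 3, 1, 7, 8, 5]
Discordant pairs = inversions in this position sequence.
2: 1 → 1
6: 4, 3, 1, 5 → 4
4: 3, 1 → 2
3: 1 → 1
1: 0
7: 5 → 1
8: 5 → 1
5: 0
Total: 1 + 4 + 2 + 1 + 0 + 1 + 1 + 0 = 10

10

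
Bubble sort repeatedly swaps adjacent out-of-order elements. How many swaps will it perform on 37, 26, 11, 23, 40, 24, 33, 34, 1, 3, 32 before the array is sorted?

32 swaps

Minimum adjacent swaps = number of inversions (each swap of adjacent out-of-order elements removes one inversion and no swap can remove more).
Count inversions — for each element, later elements that are smaller:
37: 26, 11, 23, 24, 33, 34, 1, 3, 32 → 9
26: 11, 23, 24, 1, 3 → 5
11: 1, 3 → 2
23: 1, 3 → 2
40: 24, 33, 34, 1, 3, 32 → 6
24: 1, 3 → 2
33: 1, 3, 32 → 3
34: 1, 3, 32 → 3
1: none → 0
3: none → 0
32: none → 0
Total inversions: 9 + 5 + 2 + 2 + 6 + 2 + 3 + 3 + 0 + 0 + 0 = 32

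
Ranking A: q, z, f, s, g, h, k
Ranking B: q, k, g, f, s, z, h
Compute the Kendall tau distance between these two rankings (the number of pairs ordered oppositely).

Assign each item its position (1..7) in the first ordering, then rewrite the second ordering as that position sequence:
positions: q→1, z→2, f→3, s→4, g→5, h→6, k→7
second ordering as positions: [1, 7, 5, 3, 4, 2, 6]
Discordant pairs = inversions in this position sequence.
1: 0
7: 5, 3, 4, 2, 6 → 5
5: 3, 4, 2 → 3
3: 2 → 1
4: 2 → 1
2: 0
6: 0
Total: 0 + 5 + 3 + 1 + 1 + 0 + 0 = 10

There are 10 discordant pairs.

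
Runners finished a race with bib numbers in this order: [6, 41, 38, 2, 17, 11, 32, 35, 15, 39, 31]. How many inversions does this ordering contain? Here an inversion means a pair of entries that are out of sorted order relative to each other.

Count, for each position, how many later elements it exceeds:
6: 1
41: 9
38: 7
2: 0
17: 2
11: 0
32: 2
35: 2
15: 0
39: 1
31: 0
Sum: 1 + 9 + 7 + 0 + 2 + 0 + 2 + 2 + 0 + 1 + 0 = 24

24 out-of-order pairs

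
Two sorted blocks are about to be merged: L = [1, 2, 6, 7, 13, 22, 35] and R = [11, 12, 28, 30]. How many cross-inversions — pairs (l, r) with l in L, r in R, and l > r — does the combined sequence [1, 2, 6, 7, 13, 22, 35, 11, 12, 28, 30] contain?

8

For each element r of the right run, count left-run elements greater than r:
r = 11: 13, 22, 35 → 3
r = 12: 13, 22, 35 → 3
r = 28: 35 → 1
r = 30: 35 → 1
Cross-inversions: 3 + 3 + 1 + 1 = 8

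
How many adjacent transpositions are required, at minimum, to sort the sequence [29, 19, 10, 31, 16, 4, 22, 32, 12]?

Minimum adjacent swaps = number of inversions (each swap of adjacent out-of-order elements removes one inversion and no swap can remove more).
Count inversions — for each element, later elements that are smaller:
29: 19, 10, 16, 4, 22, 12 → 6
19: 10, 16, 4, 12 → 4
10: 4 → 1
31: 16, 4, 22, 12 → 4
16: 4, 12 → 2
4: none → 0
22: 12 → 1
32: 12 → 1
12: none → 0
Total inversions: 6 + 4 + 1 + 4 + 2 + 0 + 1 + 1 + 0 = 19

19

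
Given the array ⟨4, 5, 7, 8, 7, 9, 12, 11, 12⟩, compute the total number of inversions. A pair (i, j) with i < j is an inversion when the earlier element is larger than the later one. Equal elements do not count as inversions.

There are 2 out-of-order pairs.

Sweep left to right; for each value list the smaller values that follow it:
4: 0
5: 0
7: 0
8: 1
7: 0
9: 0
12: 1
11: 0
12: 0
Sum: 0 + 0 + 0 + 1 + 0 + 0 + 1 + 0 + 0 = 2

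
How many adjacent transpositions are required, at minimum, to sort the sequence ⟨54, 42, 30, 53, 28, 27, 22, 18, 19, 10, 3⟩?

Minimum adjacent swaps = number of inversions (each swap of adjacent out-of-order elements removes one inversion and no swap can remove more).
Count inversions — for each element, later elements that are smaller:
54: 42, 30, 53, 28, 27, 22, 18, 19, 10, 3 → 10
42: 30, 28, 27, 22, 18, 19, 10, 3 → 8
30: 28, 27, 22, 18, 19, 10, 3 → 7
53: 28, 27, 22, 18, 19, 10, 3 → 7
28: 27, 22, 18, 19, 10, 3 → 6
27: 22, 18, 19, 10, 3 → 5
22: 18, 19, 10, 3 → 4
18: 10, 3 → 2
19: 10, 3 → 2
10: 3 → 1
3: none → 0
Total inversions: 10 + 8 + 7 + 7 + 6 + 5 + 4 + 2 + 2 + 1 + 0 = 52

52 swaps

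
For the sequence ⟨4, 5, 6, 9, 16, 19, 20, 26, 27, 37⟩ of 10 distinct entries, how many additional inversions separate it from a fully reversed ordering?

45

Maximum inversions for 10 distinct elements is C(10, 2) = 10·9/2 = 45.
Current inversions — for each element, count later smaller elements:
4: 0
5: 0
6: 0
9: 0
16: 0
19: 0
20: 0
26: 0
27: 0
37: 0
Current total: 0 + 0 + 0 + 0 + 0 + 0 + 0 + 0 + 0 + 0 = 0
Shortfall: 45 − 0 = 45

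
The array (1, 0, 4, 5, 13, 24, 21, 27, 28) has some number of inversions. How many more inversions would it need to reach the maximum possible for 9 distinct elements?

34

Maximum inversions for 9 distinct elements is C(9, 2) = 9·8/2 = 36.
Current inversions — for each element, count later smaller elements:
1: 1
0: 0
4: 0
5: 0
13: 0
24: 1
21: 0
27: 0
28: 0
Current total: 1 + 0 + 0 + 0 + 0 + 1 + 0 + 0 + 0 = 2
Shortfall: 36 − 2 = 34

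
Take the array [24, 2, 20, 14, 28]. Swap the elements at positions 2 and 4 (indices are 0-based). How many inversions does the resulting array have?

Positions 2 and 4 hold 20 and 28; after swapping, the array is [24, 2, 28, 14, 20].
For each element, count later entries that are smaller:
24: 3
2: 0
28: 2
14: 0
20: 0
Sum: 3 + 0 + 2 + 0 + 0 = 5

5 inversions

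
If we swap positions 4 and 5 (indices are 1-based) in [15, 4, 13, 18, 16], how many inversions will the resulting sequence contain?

2

Positions 4 and 5 hold 18 and 16; after swapping, the array is [15, 4, 13, 16, 18].
For each element, count later entries that are smaller:
15 → 4, 13 → 2
4 → none → 0
13 → none → 0
16 → none → 0
18 → none → 0
Sum: 2 + 0 + 0 + 0 + 0 = 2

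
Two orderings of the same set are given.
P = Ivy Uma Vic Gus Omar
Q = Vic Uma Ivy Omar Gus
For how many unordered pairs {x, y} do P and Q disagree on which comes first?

Assign each item its position (1..5) in the first ordering, then rewrite the second ordering as that position sequence:
positions: Ivy→1, Uma→2, Vic→3, Gus→4, Omar→5
second ordering as positions: [3, 2, 1, 5, 4]
Discordant pairs = inversions in this position sequence.
3: 2, 1 → 2
2: 1 → 1
1: 0
5: 4 → 1
4: 0
Total: 2 + 1 + 0 + 1 + 0 = 4

4 disagreeing pairs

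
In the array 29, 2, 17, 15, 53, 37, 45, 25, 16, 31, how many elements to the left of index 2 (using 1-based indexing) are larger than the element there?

1

The element at index 2 is 2.
Elements before it: 29
Those larger than 2: 29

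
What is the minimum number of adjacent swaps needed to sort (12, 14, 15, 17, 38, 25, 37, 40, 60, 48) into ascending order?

3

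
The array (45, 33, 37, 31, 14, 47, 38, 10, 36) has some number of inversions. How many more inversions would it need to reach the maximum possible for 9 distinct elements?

14 inversions short

Maximum inversions for 9 distinct elements is C(9, 2) = 9·8/2 = 36.
Current inversions — for each element, count later smaller elements:
45: 7
33: 3
37: 4
31: 2
14: 1
47: 3
38: 2
10: 0
36: 0
Current total: 7 + 3 + 4 + 2 + 1 + 3 + 2 + 0 + 0 = 22
Shortfall: 36 − 22 = 14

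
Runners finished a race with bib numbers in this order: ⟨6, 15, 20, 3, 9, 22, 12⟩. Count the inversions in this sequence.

8 inversions

Out-of-order index pairs (1-indexed):
(1,4): 6 > 3
(2,4): 15 > 3
(2,5): 15 > 9
(2,7): 15 > 12
(3,4): 20 > 3
(3,5): 20 > 9
(3,7): 20 > 12
(6,7): 22 > 12
That's 8 pairs.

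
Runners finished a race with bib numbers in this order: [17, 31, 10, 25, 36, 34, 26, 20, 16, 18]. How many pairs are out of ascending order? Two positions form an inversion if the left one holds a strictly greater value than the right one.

Count, for each position, how many later elements it exceeds:
17 → 10, 16 → 2
31 → 10, 25, 26, 20, 16, 18 → 6
10 → none → 0
25 → 20, 16, 18 → 3
36 → 34, 26, 20, 16, 18 → 5
34 → 26, 20, 16, 18 → 4
26 → 20, 16, 18 → 3
20 → 16, 18 → 2
16 → none → 0
18 → none → 0
Sum: 2 + 6 + 0 + 3 + 5 + 4 + 3 + 2 + 0 + 0 = 25

Inversions: 25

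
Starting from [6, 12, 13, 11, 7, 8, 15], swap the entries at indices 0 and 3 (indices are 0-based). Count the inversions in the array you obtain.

There are 9 inversions.

Positions 0 and 3 hold 6 and 11; after swapping, the array is [11, 12, 13, 6, 7, 8, 15].
For each element, count later entries that are smaller:
11 → 6, 7, 8 → 3
12 → 6, 7, 8 → 3
13 → 6, 7, 8 → 3
6 → none → 0
7 → none → 0
8 → none → 0
15 → none → 0
Sum: 3 + 3 + 3 + 0 + 0 + 0 + 0 = 9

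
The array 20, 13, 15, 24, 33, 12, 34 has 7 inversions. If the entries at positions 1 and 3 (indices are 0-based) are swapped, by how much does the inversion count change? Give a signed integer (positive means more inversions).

+3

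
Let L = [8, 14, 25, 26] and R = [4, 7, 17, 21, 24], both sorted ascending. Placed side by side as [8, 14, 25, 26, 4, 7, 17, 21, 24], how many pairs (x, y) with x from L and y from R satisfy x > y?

14

Take each right-half value and tally the left-half values above it:
r = 4: 8, 14, 25, 26 → 4
r = 7: 8, 14, 25, 26 → 4
r = 17: 25, 26 → 2
r = 21: 25, 26 → 2
r = 24: 25, 26 → 2
Cross-inversions: 4 + 4 + 2 + 2 + 2 = 14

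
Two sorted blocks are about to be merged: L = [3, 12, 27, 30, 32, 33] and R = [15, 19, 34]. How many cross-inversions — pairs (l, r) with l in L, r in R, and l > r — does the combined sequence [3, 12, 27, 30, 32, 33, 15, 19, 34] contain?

8 cross-inversions

For each element r of the right run, count left-run elements greater than r:
r = 15: 27, 30, 32, 33 → 4
r = 19: 27, 30, 32, 33 → 4
r = 34: none → 0
Cross-inversions: 4 + 4 + 0 = 8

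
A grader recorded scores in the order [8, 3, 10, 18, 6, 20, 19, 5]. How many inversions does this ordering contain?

Sweep left to right; for each value list the smaller values that follow it:
8: 3
3: 0
10: 2
18: 2
6: 1
20: 2
19: 1
5: 0
Sum: 3 + 0 + 2 + 2 + 1 + 2 + 1 + 0 = 11

There are 11 out-of-order pairs.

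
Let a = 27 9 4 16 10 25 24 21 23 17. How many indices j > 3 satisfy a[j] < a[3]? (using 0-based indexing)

The element at index 3 is 16.
Elements after it: 10, 25, 24, 21, 23, 17
Those smaller than 16: 10

1 such element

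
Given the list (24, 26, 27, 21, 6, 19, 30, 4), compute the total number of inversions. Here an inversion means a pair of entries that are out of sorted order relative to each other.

For each element, count later entries that are smaller:
24: 4
26: 4
27: 4
21: 3
6: 1
19: 1
30: 1
4: 0
Sum: 4 + 4 + 4 + 3 + 1 + 1 + 1 + 0 = 18

18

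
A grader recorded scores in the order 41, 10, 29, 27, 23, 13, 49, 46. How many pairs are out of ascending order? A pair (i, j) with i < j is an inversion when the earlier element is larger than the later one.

12

For each element, count later entries that are smaller:
41 → 10, 29, 27, 23, 13 → 5
10 → none → 0
29 → 27, 23, 13 → 3
27 → 23, 13 → 2
23 → 13 → 1
13 → none → 0
49 → 46 → 1
46 → none → 0
Sum: 5 + 0 + 3 + 2 + 1 + 0 + 1 + 0 = 12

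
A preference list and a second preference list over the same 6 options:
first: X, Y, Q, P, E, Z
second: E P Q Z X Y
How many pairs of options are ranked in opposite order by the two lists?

Assign each item its position (1..6) in the first ordering, then rewrite the second ordering as that position sequence:
positions: X→1, Y→2, Q→3, P→4, E→5, Z→6
second ordering as positions: [5, 4, 3, 6, 1, 2]
Discordant pairs = inversions in this position sequence.
5: 4, 3, 1, 2 → 4
4: 3, 1, 2 → 3
3: 1, 2 → 2
6: 1, 2 → 2
1: 0
2: 0
Total: 4 + 3 + 2 + 2 + 0 + 0 = 11

11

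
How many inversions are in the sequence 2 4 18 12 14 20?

2 inversions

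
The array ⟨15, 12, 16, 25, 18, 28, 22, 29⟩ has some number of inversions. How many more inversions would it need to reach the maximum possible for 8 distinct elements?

24 inversions short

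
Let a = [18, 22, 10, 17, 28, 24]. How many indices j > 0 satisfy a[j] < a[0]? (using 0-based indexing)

2

The element at index 0 is 18.
Elements after it: 22, 10, 17, 28, 24
Those smaller than 18: 10, 17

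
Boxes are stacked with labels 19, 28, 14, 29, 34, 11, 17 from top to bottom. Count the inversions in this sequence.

11

Inversion pairs (indices are 1-based):
(1,3): 19 > 14
(1,6): 19 > 11
(1,7): 19 > 17
(2,3): 28 > 14
(2,6): 28 > 11
(2,7): 28 > 17
(3,6): 14 > 11
(4,6): 29 > 11
(4,7): 29 > 17
(5,6): 34 > 11
(5,7): 34 > 17
That's 11 pairs.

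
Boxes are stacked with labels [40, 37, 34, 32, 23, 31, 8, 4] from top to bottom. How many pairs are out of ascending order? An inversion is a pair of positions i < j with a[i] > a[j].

27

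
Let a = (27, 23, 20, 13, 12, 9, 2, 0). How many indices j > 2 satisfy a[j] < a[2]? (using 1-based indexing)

6

The element at index 2 is 23.
Elements after it: 20, 13, 12, 9, 2, 0
Those smaller than 23: 20, 13, 12, 9, 2, 0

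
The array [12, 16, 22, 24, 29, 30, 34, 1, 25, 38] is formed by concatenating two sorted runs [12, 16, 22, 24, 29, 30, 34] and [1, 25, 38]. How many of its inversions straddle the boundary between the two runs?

For each element r of the right run, count left-run elements greater than r:
r = 1: 12, 16, 22, 24, 29, 30, 34 → 7
r = 25: 29, 30, 34 → 3
r = 38: none → 0
Cross-inversions: 7 + 3 + 0 = 10

10 cross-inversions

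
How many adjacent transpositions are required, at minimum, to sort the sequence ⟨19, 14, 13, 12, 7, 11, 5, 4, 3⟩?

The minimum number of adjacent swaps to sort an array equals its inversion count, since every such swap removes exactly one inversion.
Count inversions — for each element, later elements that are smaller:
19: 14, 13, 12, 7, 11, 5, 4, 3 → 8
14: 13, 12, 7, 11, 5, 4, 3 → 7
13: 12, 7, 11, 5, 4, 3 → 6
12: 7, 11, 5, 4, 3 → 5
7: 5, 4, 3 → 3
11: 5, 4, 3 → 3
5: 4, 3 → 2
4: 3 → 1
3: none → 0
Total inversions: 8 + 7 + 6 + 5 + 3 + 3 + 2 + 1 + 0 = 35

35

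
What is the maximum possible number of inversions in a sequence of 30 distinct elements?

435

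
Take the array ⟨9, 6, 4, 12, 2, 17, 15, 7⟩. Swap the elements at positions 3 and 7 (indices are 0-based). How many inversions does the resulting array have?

11

Positions 3 and 7 hold 12 and 7; after swapping, the array is [9, 6, 4, 7, 2, 17, 15, 12].
For each element, count later entries that are smaller:
9 → 6, 4, 7, 2 → 4
6 → 4, 2 → 2
4 → 2 → 1
7 → 2 → 1
2 → none → 0
17 → 15, 12 → 2
15 → 12 → 1
12 → none → 0
Sum: 4 + 2 + 1 + 1 + 0 + 2 + 1 + 0 = 11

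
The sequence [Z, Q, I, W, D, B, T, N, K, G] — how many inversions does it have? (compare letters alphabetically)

For each element, count later entries that are smaller:
Z → Q, I, W, D, B, T, N, K, G → 9
Q → I, D, B, N, K, G → 6
I → D, B, G → 3
W → D, B, T, N, K, G → 6
D → B → 1
B → none → 0
T → N, K, G → 3
N → K, G → 2
K → G → 1
G → none → 0
Sum: 9 + 6 + 3 + 6 + 1 + 0 + 3 + 2 + 1 + 0 = 31

31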